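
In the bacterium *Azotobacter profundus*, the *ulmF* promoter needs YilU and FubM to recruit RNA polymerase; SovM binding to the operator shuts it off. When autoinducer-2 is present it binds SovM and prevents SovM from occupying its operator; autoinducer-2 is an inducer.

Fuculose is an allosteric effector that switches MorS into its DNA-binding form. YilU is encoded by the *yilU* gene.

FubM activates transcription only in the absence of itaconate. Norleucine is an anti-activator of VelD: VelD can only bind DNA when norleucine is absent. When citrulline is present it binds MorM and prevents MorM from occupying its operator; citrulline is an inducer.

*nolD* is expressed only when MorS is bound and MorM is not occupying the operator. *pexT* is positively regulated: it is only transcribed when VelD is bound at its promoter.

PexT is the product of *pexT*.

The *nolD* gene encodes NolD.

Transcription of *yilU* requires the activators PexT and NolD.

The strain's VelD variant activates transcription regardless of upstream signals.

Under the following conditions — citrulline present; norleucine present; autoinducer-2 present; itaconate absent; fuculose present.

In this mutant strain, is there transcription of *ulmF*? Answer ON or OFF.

VelD is constitutively active in this strain.
No repressor is bound and VelD is active, so *pexT* is transcribed.
So PexT is produced and active.
Citrulline is present, so MorM is inactive.
Fuculose is present, so MorS is active.
No repressor is bound and MorS is active, so *nolD* is transcribed.
So NolD is produced and active.
No repressor is bound and PexT and NolD are active, so *yilU* is transcribed.
So YilU is produced and active.
Autoinducer-2 is present, so SovM is inactive.
Itaconate is absent, so FubM is active.
No repressor is bound and YilU and FubM are active, so *ulmF* is transcribed.

ON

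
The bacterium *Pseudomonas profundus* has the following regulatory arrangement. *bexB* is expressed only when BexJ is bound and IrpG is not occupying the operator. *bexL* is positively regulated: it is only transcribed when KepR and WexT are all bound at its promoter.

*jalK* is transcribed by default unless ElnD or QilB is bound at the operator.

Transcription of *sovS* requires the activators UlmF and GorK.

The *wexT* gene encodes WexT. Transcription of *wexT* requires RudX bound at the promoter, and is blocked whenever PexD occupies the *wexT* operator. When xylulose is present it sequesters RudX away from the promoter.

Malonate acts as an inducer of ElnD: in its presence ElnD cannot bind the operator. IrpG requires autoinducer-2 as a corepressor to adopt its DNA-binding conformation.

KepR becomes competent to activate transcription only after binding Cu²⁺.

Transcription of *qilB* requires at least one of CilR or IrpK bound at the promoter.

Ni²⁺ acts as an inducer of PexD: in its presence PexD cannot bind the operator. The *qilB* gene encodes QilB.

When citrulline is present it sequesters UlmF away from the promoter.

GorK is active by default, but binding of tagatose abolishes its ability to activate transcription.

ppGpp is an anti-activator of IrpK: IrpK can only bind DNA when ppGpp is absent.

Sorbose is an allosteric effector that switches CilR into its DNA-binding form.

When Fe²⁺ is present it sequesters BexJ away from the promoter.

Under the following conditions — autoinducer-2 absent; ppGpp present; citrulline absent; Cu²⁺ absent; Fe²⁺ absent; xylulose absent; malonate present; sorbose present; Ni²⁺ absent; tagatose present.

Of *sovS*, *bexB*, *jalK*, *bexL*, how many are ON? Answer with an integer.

1

Citrulline is absent, so UlmF is active.
Tagatose is present, so GorK is inactive.
Required activator GorK is absent, so *sovS* is not transcribed.
→ *sovS* is OFF.
Autoinducer-2 is absent, so IrpG is inactive.
Fe²⁺ is absent, so BexJ is active.
No repressor is bound and BexJ is active, so *bexB* is transcribed.
→ *bexB* is ON.
Malonate is present, so ElnD is inactive.
Sorbose is present, so CilR is active.
ppGpp is present, so IrpK is inactive.
Activator CilR is present, so *qilB* is transcribed.
So QilB is produced and active.
With repressor QilB bound, *jalK* is not transcribed.
→ *jalK* is OFF.
Cu²⁺ is absent, so KepR is inactive.
Xylulose is absent, so RudX is active.
Ni²⁺ is absent, so PexD is active.
With repressor PexD bound, *wexT* is not transcribed.
So WexT is not produced.
Required activator KepR is absent, so *bexL* is not transcribed.
→ *bexL* is OFF.
1 of the 4 genes is transcribed.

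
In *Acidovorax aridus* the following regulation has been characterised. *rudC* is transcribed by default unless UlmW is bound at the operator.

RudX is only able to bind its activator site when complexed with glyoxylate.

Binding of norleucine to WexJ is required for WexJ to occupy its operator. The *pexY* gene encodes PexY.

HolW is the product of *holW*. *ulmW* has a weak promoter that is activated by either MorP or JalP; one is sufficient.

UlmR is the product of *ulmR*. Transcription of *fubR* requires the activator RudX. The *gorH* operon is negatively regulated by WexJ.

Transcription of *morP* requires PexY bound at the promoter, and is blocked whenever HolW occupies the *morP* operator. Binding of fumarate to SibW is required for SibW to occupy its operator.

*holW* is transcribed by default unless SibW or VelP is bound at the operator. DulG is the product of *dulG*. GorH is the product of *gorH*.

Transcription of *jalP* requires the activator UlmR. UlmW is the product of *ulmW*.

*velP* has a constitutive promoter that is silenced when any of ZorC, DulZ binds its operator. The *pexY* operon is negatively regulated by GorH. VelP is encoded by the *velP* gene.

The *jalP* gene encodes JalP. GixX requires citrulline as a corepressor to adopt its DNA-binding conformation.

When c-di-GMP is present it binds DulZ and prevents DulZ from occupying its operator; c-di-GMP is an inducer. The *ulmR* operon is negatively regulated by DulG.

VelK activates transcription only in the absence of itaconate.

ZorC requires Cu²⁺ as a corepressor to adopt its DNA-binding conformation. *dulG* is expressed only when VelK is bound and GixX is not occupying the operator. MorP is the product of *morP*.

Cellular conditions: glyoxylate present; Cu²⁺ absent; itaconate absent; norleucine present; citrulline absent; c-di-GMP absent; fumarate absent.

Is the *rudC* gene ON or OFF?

ON

Norleucine is present, so WexJ is active.
With repressor WexJ bound, *gorH* is not transcribed.
So GorH is not produced.
With no repressor bound, *pexY* is transcribed.
So PexY is produced and active.
Fumarate is absent, so SibW is inactive.
Cu²⁺ is absent, so ZorC is inactive.
c-di-GMP is absent, so DulZ is active.
With repressor DulZ bound, *velP* is not transcribed.
So VelP is not produced.
With no repressor bound, *holW* is transcribed.
So HolW is produced and active.
With repressor HolW bound, *morP* is not transcribed.
So MorP is not produced.
Itaconate is absent, so VelK is active.
Citrulline is absent, so GixX is inactive.
No repressor is bound and VelK is active, so *dulG* is transcribed.
So DulG is produced and active.
With repressor DulG bound, *ulmR* is not transcribed.
So UlmR is not produced.
Required activator UlmR is absent, so *jalP* is not transcribed.
So JalP is not produced.
No activator is available at the *ulmW* promoter, so *ulmW* is not transcribed.
So UlmW is not produced.
With no repressor bound, *rudC* is transcribed.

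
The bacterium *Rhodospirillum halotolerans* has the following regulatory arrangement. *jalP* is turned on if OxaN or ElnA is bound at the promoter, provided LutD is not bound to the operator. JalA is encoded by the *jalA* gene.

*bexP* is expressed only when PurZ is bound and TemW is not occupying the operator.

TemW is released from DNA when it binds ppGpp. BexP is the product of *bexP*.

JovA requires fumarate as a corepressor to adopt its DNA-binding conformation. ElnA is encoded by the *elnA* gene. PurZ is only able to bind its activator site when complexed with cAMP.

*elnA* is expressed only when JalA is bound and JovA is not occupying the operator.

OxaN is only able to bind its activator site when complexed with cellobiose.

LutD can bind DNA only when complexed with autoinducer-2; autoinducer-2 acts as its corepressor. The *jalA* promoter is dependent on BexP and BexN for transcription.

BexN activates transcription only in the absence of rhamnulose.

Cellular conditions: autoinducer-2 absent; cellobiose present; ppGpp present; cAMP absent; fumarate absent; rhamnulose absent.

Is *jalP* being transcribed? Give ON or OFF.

Cellobiose is present, so OxaN is active.
Autoinducer-2 is absent, so LutD is inactive.
ppGpp is present, so TemW is inactive.
cAMP is absent, so PurZ is inactive.
Required activator PurZ is absent, so *bexP* is not transcribed.
So BexP is not produced.
Rhamnulose is absent, so BexN is active.
Required activator BexP is absent, so *jalA* is not transcribed.
So JalA is not produced.
Fumarate is absent, so JovA is inactive.
Required activator JalA is absent, so *elnA* is not transcribed.
So ElnA is not produced.
Activator OxaN is present, so *jalP* is transcribed.

ON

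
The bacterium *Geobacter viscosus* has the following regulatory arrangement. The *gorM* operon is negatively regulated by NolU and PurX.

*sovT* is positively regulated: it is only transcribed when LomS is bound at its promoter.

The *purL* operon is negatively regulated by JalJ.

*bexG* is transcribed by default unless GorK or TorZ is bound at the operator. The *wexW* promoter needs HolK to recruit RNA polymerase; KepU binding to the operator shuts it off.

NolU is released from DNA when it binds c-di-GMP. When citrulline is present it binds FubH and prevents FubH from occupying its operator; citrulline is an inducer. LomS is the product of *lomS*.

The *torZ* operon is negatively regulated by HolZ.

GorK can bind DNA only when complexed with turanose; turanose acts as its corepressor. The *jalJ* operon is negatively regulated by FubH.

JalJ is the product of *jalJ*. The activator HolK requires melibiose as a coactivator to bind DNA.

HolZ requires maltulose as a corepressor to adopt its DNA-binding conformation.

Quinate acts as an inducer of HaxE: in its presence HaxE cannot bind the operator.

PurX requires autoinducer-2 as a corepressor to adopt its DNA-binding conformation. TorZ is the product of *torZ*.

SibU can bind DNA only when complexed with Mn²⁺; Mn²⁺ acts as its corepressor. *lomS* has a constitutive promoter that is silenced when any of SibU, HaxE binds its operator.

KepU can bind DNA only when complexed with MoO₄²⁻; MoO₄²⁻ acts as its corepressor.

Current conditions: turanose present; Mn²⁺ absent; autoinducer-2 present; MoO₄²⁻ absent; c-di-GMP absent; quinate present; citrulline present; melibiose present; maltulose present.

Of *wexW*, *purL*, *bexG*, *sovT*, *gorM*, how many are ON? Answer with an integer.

2

MoO₄²⁻ is absent, so KepU is inactive.
Melibiose is present, so HolK is active.
No repressor is bound and HolK is active, so *wexW* is transcribed.
→ *wexW* is ON.
Citrulline is present, so FubH is inactive.
With no repressor bound, *jalJ* is transcribed.
So JalJ is produced and active.
With repressor JalJ bound, *purL* is not transcribed.
→ *purL* is OFF.
Turanose is present, so GorK is active.
Maltulose is present, so HolZ is active.
With repressor HolZ bound, *torZ* is not transcribed.
So TorZ is not produced.
With repressor GorK bound, *bexG* is not transcribed.
→ *bexG* is OFF.
Mn²⁺ is absent, so SibU is inactive.
Quinate is present, so HaxE is inactive.
With no repressor bound, *lomS* is transcribed.
So LomS is produced and active.
No repressor is bound and LomS is active, so *sovT* is transcribed.
→ *sovT* is ON.
c-di-GMP is absent, so NolU is active.
Autoinducer-2 is present, so PurX is active.
With repressor NolU bound, *gorM* is not transcribed.
→ *gorM* is OFF.
2 of the 5 genes are transcribed.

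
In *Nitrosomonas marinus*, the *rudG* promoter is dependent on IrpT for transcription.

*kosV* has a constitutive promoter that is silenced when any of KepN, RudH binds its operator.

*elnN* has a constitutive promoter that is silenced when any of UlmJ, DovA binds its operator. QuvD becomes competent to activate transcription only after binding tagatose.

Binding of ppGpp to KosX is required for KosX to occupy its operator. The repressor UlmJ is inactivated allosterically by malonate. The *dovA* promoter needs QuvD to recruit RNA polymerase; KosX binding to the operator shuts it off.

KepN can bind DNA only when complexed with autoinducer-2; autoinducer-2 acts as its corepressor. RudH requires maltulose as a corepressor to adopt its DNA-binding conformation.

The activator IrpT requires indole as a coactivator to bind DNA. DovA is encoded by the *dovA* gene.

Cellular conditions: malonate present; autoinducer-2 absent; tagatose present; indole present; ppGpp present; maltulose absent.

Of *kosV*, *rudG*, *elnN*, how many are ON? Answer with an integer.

3

Autoinducer-2 is absent, so KepN is inactive.
Maltulose is absent, so RudH is inactive.
With no repressor bound, *kosV* is transcribed.
→ *kosV* is ON.
Indole is present, so IrpT is active.
No repressor is bound and IrpT is active, so *rudG* is transcribed.
→ *rudG* is ON.
Malonate is present, so UlmJ is inactive.
ppGpp is present, so KosX is active.
Tagatose is present, so QuvD is active.
With repressor KosX bound, *dovA* is not transcribed.
So DovA is not produced.
With no repressor bound, *elnN* is transcribed.
→ *elnN* is ON.
3 of the 3 genes are transcribed.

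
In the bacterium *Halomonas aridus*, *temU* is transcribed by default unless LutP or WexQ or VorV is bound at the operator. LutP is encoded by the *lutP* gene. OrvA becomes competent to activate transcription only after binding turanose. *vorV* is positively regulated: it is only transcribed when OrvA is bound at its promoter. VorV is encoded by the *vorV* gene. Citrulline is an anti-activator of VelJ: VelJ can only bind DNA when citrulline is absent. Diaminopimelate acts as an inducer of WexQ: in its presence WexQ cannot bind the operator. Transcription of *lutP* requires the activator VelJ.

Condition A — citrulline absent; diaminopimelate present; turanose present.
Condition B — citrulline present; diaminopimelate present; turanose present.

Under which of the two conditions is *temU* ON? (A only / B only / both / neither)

neither

Condition A:
Citrulline is absent, so VelJ is active.
No repressor is bound and VelJ is active, so *lutP* is transcribed.
So LutP is produced and active.
Diaminopimelate is present, so WexQ is inactive.
Turanose is present, so OrvA is active.
No repressor is bound and OrvA is active, so *vorV* is transcribed.
So VorV is produced and active.
With repressor LutP bound, *temU* is not transcribed.
→ *temU* is OFF in A.
Condition B:
Citrulline is present, so VelJ is inactive.
Required activator VelJ is absent, so *lutP* is not transcribed.
So LutP is not produced.
Diaminopimelate is present, so WexQ is inactive.
Turanose is present, so OrvA is active.
No repressor is bound and OrvA is active, so *vorV* is transcribed.
So VorV is produced and active.
With repressor VorV bound, *temU* is not transcribed.
→ *temU* is OFF in B.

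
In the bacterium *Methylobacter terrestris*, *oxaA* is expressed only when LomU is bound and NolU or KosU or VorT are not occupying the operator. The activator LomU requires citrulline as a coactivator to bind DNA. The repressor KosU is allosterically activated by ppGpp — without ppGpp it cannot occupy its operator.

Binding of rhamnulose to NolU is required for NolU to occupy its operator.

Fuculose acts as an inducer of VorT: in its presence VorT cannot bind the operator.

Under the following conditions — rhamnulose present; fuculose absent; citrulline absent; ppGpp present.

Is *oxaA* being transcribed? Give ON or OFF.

OFF

Rhamnulose is present, so NolU is active.
ppGpp is present, so KosU is active.
Fuculose is absent, so VorT is active.
Citrulline is absent, so LomU is inactive.
With repressor NolU bound, *oxaA* is not transcribed.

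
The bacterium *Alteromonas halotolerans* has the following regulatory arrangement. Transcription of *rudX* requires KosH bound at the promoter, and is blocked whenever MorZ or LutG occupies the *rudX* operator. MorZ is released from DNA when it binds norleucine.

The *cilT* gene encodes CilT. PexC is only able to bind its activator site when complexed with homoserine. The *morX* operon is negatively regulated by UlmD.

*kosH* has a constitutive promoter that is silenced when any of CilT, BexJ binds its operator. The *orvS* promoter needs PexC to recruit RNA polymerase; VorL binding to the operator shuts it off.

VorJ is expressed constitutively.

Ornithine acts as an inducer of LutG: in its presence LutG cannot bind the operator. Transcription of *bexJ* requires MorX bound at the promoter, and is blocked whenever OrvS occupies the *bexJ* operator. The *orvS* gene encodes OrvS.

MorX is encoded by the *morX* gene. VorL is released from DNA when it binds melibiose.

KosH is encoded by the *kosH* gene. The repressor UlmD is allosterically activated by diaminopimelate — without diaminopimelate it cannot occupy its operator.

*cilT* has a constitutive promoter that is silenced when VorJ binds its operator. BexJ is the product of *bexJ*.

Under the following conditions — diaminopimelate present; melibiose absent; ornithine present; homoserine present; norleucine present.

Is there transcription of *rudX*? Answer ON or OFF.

Norleucine is present, so MorZ is inactive.
Ornithine is present, so LutG is inactive.
VorJ is produced constitutively and is active.
With repressor VorJ bound, *cilT* is not transcribed.
So CilT is not produced.
Melibiose is absent, so VorL is active.
Homoserine is present, so PexC is active.
With repressor VorL bound, *orvS* is not transcribed.
So OrvS is not produced.
Diaminopimelate is present, so UlmD is active.
With repressor UlmD bound, *morX* is not transcribed.
So MorX is not produced.
Required activator MorX is absent, so *bexJ* is not transcribed.
So BexJ is not produced.
With no repressor bound, *kosH* is transcribed.
So KosH is produced and active.
No repressor is bound and KosH is active, so *rudX* is transcribed.

ON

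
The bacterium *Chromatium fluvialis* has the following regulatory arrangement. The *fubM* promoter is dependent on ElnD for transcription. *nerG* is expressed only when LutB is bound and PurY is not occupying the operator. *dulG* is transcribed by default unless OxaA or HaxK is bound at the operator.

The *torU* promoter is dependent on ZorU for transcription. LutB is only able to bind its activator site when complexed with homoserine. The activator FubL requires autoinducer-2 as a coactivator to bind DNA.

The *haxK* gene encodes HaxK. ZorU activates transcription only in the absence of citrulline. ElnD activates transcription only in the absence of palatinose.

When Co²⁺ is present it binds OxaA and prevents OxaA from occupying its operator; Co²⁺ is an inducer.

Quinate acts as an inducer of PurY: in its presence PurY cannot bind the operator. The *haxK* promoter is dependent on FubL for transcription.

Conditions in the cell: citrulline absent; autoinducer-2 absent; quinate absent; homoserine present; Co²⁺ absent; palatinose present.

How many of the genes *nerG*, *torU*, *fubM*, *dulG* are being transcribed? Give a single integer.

Homoserine is present, so LutB is active.
Quinate is absent, so PurY is active.
With repressor PurY bound, *nerG* is not transcribed.
→ *nerG* is OFF.
Citrulline is absent, so ZorU is active.
No repressor is bound and ZorU is active, so *torU* is transcribed.
→ *torU* is ON.
Palatinose is present, so ElnD is inactive.
Required activator ElnD is absent, so *fubM* is not transcribed.
→ *fubM* is OFF.
Co²⁺ is absent, so OxaA is active.
Autoinducer-2 is absent, so FubL is inactive.
Required activator FubL is absent, so *haxK* is not transcribed.
So HaxK is not produced.
With repressor OxaA bound, *dulG* is not transcribed.
→ *dulG* is OFF.
1 of the 4 genes is transcribed.

1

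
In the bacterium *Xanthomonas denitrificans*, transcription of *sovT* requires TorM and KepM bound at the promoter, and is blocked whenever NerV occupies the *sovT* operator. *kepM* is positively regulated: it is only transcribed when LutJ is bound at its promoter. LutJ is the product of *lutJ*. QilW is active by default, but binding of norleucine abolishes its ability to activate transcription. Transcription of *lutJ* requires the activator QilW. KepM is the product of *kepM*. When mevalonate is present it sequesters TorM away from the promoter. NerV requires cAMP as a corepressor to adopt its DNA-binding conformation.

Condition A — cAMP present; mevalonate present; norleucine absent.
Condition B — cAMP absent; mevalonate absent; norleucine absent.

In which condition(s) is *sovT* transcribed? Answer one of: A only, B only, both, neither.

Condition A:
cAMP is present, so NerV is active.
Mevalonate is present, so TorM is inactive.
Norleucine is absent, so QilW is active.
No repressor is bound and QilW is active, so *lutJ* is transcribed.
So LutJ is produced and active.
No repressor is bound and LutJ is active, so *kepM* is transcribed.
So KepM is produced and active.
With repressor NerV bound, *sovT* is not transcribed.
→ *sovT* is OFF in A.
Condition B:
cAMP is absent, so NerV is inactive.
Mevalonate is absent, so TorM is active.
Norleucine is absent, so QilW is active.
No repressor is bound and QilW is active, so *lutJ* is transcribed.
So LutJ is produced and active.
No repressor is bound and LutJ is active, so *kepM* is transcribed.
So KepM is produced and active.
No repressor is bound and TorM and KepM are active, so *sovT* is transcribed.
→ *sovT* is ON in B.

B only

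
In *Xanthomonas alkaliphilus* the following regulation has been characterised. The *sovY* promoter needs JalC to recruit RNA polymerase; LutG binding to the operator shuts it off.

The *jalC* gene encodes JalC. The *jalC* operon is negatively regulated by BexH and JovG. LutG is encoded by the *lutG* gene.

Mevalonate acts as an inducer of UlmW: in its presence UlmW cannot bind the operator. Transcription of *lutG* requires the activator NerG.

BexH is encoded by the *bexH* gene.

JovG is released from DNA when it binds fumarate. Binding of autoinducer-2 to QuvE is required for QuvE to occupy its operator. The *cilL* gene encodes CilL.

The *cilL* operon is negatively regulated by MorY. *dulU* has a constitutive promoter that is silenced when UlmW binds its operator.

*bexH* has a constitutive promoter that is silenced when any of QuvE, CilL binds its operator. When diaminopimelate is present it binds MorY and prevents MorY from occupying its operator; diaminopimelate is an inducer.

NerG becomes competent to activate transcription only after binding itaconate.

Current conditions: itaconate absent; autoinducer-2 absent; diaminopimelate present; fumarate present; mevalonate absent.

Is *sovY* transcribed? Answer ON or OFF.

Autoinducer-2 is absent, so QuvE is inactive.
Diaminopimelate is present, so MorY is inactive.
With no repressor bound, *cilL* is transcribed.
So CilL is produced and active.
With repressor CilL bound, *bexH* is not transcribed.
So BexH is not produced.
Fumarate is present, so JovG is inactive.
With no repressor bound, *jalC* is transcribed.
So JalC is produced and active.
Itaconate is absent, so NerG is inactive.
Required activator NerG is absent, so *lutG* is not transcribed.
So LutG is not produced.
No repressor is bound and JalC is active, so *sovY* is transcribed.

ON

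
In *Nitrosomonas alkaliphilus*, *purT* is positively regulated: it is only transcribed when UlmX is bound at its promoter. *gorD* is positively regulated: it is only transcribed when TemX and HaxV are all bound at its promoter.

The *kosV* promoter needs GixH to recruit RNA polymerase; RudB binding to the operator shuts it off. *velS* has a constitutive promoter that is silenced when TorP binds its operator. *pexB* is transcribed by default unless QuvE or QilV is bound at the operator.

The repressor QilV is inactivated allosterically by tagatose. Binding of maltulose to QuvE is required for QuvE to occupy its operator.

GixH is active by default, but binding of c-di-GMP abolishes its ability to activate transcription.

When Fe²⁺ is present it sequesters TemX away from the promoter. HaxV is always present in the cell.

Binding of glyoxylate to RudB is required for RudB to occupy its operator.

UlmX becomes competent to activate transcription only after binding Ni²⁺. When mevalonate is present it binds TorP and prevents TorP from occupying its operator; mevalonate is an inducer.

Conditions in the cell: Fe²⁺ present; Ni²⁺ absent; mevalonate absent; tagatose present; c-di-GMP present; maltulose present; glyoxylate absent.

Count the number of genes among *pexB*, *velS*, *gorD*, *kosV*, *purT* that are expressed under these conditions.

Maltulose is present, so QuvE is active.
Tagatose is present, so QilV is inactive.
With repressor QuvE bound, *pexB* is not transcribed.
→ *pexB* is OFF.
Mevalonate is absent, so TorP is active.
With repressor TorP bound, *velS* is not transcribed.
→ *velS* is OFF.
Fe²⁺ is present, so TemX is inactive.
HaxV is produced constitutively and is active.
Required activator TemX is absent, so *gorD* is not transcribed.
→ *gorD* is OFF.
c-di-GMP is present, so GixH is inactive.
Glyoxylate is absent, so RudB is inactive.
Required activator GixH is absent, so *kosV* is not transcribed.
→ *kosV* is OFF.
Ni²⁺ is absent, so UlmX is inactive.
Required activator UlmX is absent, so *purT* is not transcribed.
→ *purT* is OFF.
0 of the 5 genes are transcribed.

0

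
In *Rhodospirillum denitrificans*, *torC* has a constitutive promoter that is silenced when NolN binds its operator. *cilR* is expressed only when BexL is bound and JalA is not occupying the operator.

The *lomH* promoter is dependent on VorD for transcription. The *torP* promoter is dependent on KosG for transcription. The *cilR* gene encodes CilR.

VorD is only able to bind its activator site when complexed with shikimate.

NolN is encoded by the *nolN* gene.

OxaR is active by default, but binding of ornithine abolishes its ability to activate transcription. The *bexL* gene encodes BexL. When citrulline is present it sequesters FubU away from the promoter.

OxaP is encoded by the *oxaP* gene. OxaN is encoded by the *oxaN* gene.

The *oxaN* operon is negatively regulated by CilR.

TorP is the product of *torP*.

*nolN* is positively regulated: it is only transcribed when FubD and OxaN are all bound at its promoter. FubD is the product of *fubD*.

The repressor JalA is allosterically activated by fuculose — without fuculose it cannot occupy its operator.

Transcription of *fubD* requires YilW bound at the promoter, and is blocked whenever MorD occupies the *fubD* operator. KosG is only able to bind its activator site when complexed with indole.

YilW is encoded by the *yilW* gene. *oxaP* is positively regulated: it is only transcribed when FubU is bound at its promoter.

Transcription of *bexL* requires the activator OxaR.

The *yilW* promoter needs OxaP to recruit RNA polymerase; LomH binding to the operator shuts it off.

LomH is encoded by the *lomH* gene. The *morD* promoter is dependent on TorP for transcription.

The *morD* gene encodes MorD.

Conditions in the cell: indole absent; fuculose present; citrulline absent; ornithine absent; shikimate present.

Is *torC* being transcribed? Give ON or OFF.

ON

Citrulline is absent, so FubU is active.
No repressor is bound and FubU is active, so *oxaP* is transcribed.
So OxaP is produced and active.
Shikimate is present, so VorD is active.
No repressor is bound and VorD is active, so *lomH* is transcribed.
So LomH is produced and active.
With repressor LomH bound, *yilW* is not transcribed.
So YilW is not produced.
Indole is absent, so KosG is inactive.
Required activator KosG is absent, so *torP* is not transcribed.
So TorP is not produced.
Required activator TorP is absent, so *morD* is not transcribed.
So MorD is not produced.
Required activator YilW is absent, so *fubD* is not transcribed.
So FubD is not produced.
Ornithine is absent, so OxaR is active.
No repressor is bound and OxaR is active, so *bexL* is transcribed.
So BexL is produced and active.
Fuculose is present, so JalA is active.
With repressor JalA bound, *cilR* is not transcribed.
So CilR is not produced.
With no repressor bound, *oxaN* is transcribed.
So OxaN is produced and active.
Required activator FubD is absent, so *nolN* is not transcribed.
So NolN is not produced.
With no repressor bound, *torC* is transcribed.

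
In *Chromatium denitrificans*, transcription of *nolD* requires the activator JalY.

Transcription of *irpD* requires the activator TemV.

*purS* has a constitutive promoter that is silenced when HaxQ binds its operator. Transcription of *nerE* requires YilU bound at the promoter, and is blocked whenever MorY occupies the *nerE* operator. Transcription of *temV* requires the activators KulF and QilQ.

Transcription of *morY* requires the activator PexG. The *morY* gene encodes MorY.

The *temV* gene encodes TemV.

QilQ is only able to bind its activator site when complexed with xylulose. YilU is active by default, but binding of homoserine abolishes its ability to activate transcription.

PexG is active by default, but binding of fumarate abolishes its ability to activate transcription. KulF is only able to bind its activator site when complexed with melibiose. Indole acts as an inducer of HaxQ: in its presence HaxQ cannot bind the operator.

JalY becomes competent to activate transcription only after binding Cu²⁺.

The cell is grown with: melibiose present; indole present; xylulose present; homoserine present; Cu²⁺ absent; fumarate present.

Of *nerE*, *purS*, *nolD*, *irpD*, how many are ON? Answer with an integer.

Homoserine is present, so YilU is inactive.
Fumarate is present, so PexG is inactive.
Required activator PexG is absent, so *morY* is not transcribed.
So MorY is not produced.
Required activator YilU is absent, so *nerE* is not transcribed.
→ *nerE* is OFF.
Indole is present, so HaxQ is inactive.
With no repressor bound, *purS* is transcribed.
→ *purS* is ON.
Cu²⁺ is absent, so JalY is inactive.
Required activator JalY is absent, so *nolD* is not transcribed.
→ *nolD* is OFF.
Melibiose is present, so KulF is active.
Xylulose is present, so QilQ is active.
No repressor is bound and KulF and QilQ are active, so *temV* is transcribed.
So TemV is produced and active.
No repressor is bound and TemV is active, so *irpD* is transcribed.
→ *irpD* is ON.
2 of the 4 genes are transcribed.

2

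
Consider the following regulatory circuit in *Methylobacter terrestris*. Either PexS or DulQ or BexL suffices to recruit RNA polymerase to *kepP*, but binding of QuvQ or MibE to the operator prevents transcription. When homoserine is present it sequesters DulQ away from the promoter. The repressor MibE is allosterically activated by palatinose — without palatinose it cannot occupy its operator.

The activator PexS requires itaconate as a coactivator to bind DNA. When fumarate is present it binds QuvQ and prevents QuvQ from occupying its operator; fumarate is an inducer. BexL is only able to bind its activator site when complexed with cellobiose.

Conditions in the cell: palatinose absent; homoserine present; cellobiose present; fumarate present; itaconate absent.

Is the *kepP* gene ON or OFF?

ON

Fumarate is present, so QuvQ is inactive.
Itaconate is absent, so PexS is inactive.
Homoserine is present, so DulQ is inactive.
Palatinose is absent, so MibE is inactive.
Cellobiose is present, so BexL is active.
Activator BexL is present, so *kepP* is transcribed.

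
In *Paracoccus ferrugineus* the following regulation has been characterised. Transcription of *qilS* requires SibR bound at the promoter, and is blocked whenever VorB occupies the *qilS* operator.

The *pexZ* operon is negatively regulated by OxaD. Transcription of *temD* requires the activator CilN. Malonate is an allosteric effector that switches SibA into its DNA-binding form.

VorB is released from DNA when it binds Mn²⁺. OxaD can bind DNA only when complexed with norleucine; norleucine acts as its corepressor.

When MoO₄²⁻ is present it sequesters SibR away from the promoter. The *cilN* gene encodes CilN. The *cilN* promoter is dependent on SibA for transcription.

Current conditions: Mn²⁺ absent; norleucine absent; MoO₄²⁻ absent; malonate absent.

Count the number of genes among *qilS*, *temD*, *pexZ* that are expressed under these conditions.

1

MoO₄²⁻ is absent, so SibR is active.
Mn²⁺ is absent, so VorB is active.
With repressor VorB bound, *qilS* is not transcribed.
→ *qilS* is OFF.
Malonate is absent, so SibA is inactive.
Required activator SibA is absent, so *cilN* is not transcribed.
So CilN is not produced.
Required activator CilN is absent, so *temD* is not transcribed.
→ *temD* is OFF.
Norleucine is absent, so OxaD is inactive.
With no repressor bound, *pexZ* is transcribed.
→ *pexZ* is ON.
1 of the 3 genes is transcribed.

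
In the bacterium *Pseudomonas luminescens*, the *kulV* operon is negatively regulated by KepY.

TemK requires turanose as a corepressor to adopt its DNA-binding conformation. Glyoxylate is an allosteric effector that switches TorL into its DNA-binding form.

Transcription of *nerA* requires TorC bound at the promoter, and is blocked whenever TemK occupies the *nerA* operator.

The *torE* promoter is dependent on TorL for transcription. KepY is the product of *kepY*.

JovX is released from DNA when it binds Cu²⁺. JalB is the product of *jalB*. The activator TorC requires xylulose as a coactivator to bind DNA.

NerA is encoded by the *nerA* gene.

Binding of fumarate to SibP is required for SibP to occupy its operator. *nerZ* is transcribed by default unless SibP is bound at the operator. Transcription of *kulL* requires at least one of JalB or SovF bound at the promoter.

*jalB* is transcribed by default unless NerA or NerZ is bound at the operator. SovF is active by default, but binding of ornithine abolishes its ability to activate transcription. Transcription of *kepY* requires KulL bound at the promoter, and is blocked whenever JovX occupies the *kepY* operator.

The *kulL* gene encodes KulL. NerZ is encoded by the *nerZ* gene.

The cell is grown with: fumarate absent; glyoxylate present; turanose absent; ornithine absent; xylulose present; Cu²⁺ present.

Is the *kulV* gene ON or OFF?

OFF

Turanose is absent, so TemK is inactive.
Xylulose is present, so TorC is active.
No repressor is bound and TorC is active, so *nerA* is transcribed.
So NerA is produced and active.
Fumarate is absent, so SibP is inactive.
With no repressor bound, *nerZ* is transcribed.
So NerZ is produced and active.
With repressor NerA bound, *jalB* is not transcribed.
So JalB is not produced.
Ornithine is absent, so SovF is active.
Activator SovF is present, so *kulL* is transcribed.
So KulL is produced and active.
Cu²⁺ is present, so JovX is inactive.
No repressor is bound and KulL is active, so *kepY* is transcribed.
So KepY is produced and active.
With repressor KepY bound, *kulV* is not transcribed.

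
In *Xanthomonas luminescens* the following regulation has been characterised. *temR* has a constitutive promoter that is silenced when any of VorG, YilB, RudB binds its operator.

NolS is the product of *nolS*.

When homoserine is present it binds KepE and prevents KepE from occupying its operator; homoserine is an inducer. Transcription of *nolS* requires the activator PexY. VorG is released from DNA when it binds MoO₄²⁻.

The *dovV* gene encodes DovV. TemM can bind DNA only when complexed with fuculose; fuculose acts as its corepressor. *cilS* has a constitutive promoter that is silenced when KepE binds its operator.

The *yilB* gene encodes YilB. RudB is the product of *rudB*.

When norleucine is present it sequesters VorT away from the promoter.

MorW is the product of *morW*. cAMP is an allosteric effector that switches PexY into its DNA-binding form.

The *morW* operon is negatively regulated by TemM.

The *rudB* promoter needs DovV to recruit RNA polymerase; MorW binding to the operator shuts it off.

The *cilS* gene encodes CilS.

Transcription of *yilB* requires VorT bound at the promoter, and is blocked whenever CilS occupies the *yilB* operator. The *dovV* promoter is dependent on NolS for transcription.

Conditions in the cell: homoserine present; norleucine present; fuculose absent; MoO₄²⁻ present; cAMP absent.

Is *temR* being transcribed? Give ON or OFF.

ON

MoO₄²⁻ is present, so VorG is inactive.
Homoserine is present, so KepE is inactive.
With no repressor bound, *cilS* is transcribed.
So CilS is produced and active.
Norleucine is present, so VorT is inactive.
With repressor CilS bound, *yilB* is not transcribed.
So YilB is not produced.
cAMP is absent, so PexY is inactive.
Required activator PexY is absent, so *nolS* is not transcribed.
So NolS is not produced.
Required activator NolS is absent, so *dovV* is not transcribed.
So DovV is not produced.
Fuculose is absent, so TemM is inactive.
With no repressor bound, *morW* is transcribed.
So MorW is produced and active.
With repressor MorW bound, *rudB* is not transcribed.
So RudB is not produced.
With no repressor bound, *temR* is transcribed.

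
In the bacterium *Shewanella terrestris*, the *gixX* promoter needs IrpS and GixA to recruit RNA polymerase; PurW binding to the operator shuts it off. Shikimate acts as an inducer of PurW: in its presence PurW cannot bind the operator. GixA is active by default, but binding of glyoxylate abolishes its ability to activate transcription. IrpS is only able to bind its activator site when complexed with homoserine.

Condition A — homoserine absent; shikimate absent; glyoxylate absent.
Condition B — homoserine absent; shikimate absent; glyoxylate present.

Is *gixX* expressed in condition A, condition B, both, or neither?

neither

Condition A:
Homoserine is absent, so IrpS is inactive.
Shikimate is absent, so PurW is active.
Glyoxylate is absent, so GixA is active.
With repressor PurW bound, *gixX* is not transcribed.
→ *gixX* is OFF in A.
Condition B:
Homoserine is absent, so IrpS is inactive.
Shikimate is absent, so PurW is active.
Glyoxylate is present, so GixA is inactive.
With repressor PurW bound, *gixX* is not transcribed.
→ *gixX* is OFF in B.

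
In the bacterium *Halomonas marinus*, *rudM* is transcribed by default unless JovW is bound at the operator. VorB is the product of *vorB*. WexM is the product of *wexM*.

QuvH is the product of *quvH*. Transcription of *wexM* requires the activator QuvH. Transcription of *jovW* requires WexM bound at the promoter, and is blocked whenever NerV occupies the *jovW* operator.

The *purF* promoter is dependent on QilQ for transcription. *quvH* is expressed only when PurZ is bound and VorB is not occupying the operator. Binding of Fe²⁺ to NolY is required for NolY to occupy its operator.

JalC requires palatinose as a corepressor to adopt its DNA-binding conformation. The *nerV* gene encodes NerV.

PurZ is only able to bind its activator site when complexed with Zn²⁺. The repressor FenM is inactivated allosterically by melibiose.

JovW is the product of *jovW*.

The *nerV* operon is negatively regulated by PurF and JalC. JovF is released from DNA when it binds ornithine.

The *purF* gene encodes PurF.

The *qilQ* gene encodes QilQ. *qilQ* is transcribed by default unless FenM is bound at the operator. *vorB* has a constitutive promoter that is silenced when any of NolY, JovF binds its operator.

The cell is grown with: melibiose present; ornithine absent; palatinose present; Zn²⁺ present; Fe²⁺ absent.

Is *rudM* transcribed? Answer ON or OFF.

Melibiose is present, so FenM is inactive.
With no repressor bound, *qilQ* is transcribed.
So QilQ is produced and active.
No repressor is bound and QilQ is active, so *purF* is transcribed.
So PurF is produced and active.
Palatinose is present, so JalC is active.
With repressor PurF bound, *nerV* is not transcribed.
So NerV is not produced.
Fe²⁺ is absent, so NolY is inactive.
Ornithine is absent, so JovF is active.
With repressor JovF bound, *vorB* is not transcribed.
So VorB is not produced.
Zn²⁺ is present, so PurZ is active.
No repressor is bound and PurZ is active, so *quvH* is transcribed.
So QuvH is produced and active.
No repressor is bound and QuvH is active, so *wexM* is transcribed.
So WexM is produced and active.
No repressor is bound and WexM is active, so *jovW* is transcribed.
So JovW is produced and active.
With repressor JovW bound, *rudM* is not transcribed.

OFF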